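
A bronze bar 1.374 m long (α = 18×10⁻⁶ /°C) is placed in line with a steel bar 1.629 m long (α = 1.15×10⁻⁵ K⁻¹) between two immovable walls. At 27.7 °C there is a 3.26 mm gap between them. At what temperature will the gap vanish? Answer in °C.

α₁L₁ = 2.4732×10⁻⁵ m/K, α₂L₂ = 1.87335×10⁻⁵ m/K → total 4.34655×10⁻⁵ m/K
ΔT = g/(α₁L₁+α₂L₂) = 3.26×10⁻³ / 4.34655×10⁻⁵ = 75.00 K
T = 27.7 + 75.00 = 102.70 °C

T = 103 °C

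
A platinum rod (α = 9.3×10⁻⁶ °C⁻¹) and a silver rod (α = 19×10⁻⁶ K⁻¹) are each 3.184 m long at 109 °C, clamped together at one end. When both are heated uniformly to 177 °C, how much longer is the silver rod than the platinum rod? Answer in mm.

2.10 mm

ΔT = 68 K
platinum: ΔL = 9.3×10⁻⁶ × 3.184 m × 68 = 2.0136×10⁻³ m = 2.0136 mm
silver: ΔL = 19×10⁻⁶ × 3.184 m × 68 = 4.1137×10⁻³ m = 4.1137 mm
difference = 4.1137 − 2.0136 = 2.1001 mm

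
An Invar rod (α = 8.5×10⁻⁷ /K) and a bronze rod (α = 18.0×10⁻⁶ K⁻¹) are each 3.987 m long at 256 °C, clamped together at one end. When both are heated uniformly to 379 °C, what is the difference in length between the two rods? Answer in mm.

ΔT = 123 K
Invar: ΔL = 8.5×10⁻⁷ × 3.987 m × 123 = 4.1684×10⁻⁴ m = 0.41684 mm
bronze: ΔL = 18.0×10⁻⁶ × 3.987 m × 123 = 8.8272×10⁻³ m = 8.8272 mm
difference = 8.8272 − 0.41684 = 8.41036 mm

8.41 mm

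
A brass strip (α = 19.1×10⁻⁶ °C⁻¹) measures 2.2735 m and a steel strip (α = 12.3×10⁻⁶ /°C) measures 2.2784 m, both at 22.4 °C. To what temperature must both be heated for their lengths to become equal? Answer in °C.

L₁(1 + α₁ΔT) = L₂(1 + α₂ΔT) ⇒ ΔT = (L₂ − L₁)/(α₁L₁ − α₂L₂)
L₂ − L₁ = 2.2784 − 2.2735 = 4.90×10⁻³ m
α₁L₁ − α₂L₂ = 19.1×10⁻⁶×2.2735 − 12.3×10⁻⁶×2.2784 = 1.539953×10⁻⁵ m/K
ΔT = 4.90×10⁻³ / 1.539953×10⁻⁵ = 318.192 K
T = 22.4 + 318.192 = 340.592 °C

T = 340.6 °C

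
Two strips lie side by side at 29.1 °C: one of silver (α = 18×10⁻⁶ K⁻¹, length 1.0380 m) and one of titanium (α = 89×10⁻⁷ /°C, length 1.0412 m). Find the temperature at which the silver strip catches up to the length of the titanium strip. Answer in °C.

T = 368.9 °C

Equal length when α₁L₁ΔT − α₂L₂ΔT = L₂ − L₁ = 3.20×10⁻³ m
α₁L₁ = 1.8684×10⁻⁵, α₂L₂ = 9.26668×10⁻⁶ → Δ(αL) = 9.41732×10⁻⁶ m/K
ΔT = 3.20×10⁻³ / 9.41732×10⁻⁶ = 339.799 K, so T = 29.1 + 339.799 = 368.899 °C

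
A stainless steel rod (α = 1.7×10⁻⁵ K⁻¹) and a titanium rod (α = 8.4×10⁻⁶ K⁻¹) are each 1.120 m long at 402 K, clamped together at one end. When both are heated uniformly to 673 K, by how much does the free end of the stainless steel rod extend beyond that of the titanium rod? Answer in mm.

ΔT = 271 K
stainless steel: ΔL = 1.7×10⁻⁵ × 1.120 m × 271 = 5.1598×10⁻³ m = 5.1598 mm
titanium: ΔL = 8.4×10⁻⁶ × 1.120 m × 271 = 2.5496×10⁻³ m = 2.5496 mm
difference = 5.1598 − 2.5496 = 2.6102 mm

2.61 mm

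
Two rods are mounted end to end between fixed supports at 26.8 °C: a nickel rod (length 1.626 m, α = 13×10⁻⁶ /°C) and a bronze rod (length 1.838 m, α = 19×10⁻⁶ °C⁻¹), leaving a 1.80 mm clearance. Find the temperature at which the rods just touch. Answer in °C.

T = 58.9 °C

α₁L₁ = 2.1138×10⁻⁵ m/K, α₂L₂ = 3.4922×10⁻⁵ m/K → total 5.606×10⁻⁵ m/K
ΔT = g/(α₁L₁+α₂L₂) = 1.80×10⁻³ / 5.606×10⁻⁵ = 32.108 K
T = 26.8 + 32.108 = 58.908 °C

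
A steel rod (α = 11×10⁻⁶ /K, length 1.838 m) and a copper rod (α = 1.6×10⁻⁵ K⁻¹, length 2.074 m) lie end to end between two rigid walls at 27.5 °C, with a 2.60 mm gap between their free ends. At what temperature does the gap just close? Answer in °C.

T = 76.2 °C

Gap closes when ΔL₁ + ΔL₂ = 2.60 mm = 2.60×10⁻³ m
(α₁L₁ + α₂L₂)ΔT = g
α₁L₁ + α₂L₂ = 11×10⁻⁶×1.838 + 1.6×10⁻⁵×2.074 = 5.3402×10⁻⁵ m/K
ΔT = 2.60×10⁻³ / 5.3402×10⁻⁵ = 48.687 K
T = 27.5 + 48.687 = 76.187 °C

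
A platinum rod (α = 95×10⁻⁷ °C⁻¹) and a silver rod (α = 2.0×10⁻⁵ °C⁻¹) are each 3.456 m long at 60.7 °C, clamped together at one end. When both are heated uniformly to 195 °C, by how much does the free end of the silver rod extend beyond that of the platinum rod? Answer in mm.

4.87 mm

ΔT = 134.3 K
platinum: ΔL = 95×10⁻⁷ × 3.456 m × 134.3 = 4.4093×10⁻³ m = 4.4093 mm
silver: ΔL = 2.0×10⁻⁵ × 3.456 m × 134.3 = 9.2828×10⁻³ m = 9.2828 mm
difference = 9.2828 − 4.4093 = 4.8735 mm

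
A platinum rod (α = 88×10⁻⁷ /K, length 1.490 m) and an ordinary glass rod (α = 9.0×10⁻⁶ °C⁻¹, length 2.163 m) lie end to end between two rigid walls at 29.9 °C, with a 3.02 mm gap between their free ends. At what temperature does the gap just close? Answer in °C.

α₁L₁ = 1.3112×10⁻⁵ m/K, α₂L₂ = 1.9467×10⁻⁵ m/K → total 3.2579×10⁻⁵ m/K
ΔT = g/(α₁L₁+α₂L₂) = 3.02×10⁻³ / 3.2579×10⁻⁵ = 92.70 K
T = 29.9 + 92.70 = 122.60 °C

T = 123 °C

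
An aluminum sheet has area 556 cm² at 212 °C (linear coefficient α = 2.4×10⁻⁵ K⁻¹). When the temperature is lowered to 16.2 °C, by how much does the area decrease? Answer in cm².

ΔA = 5.23 cm²

Area coefficient ≈ 2α; |ΔT| = 195.8 K
ΔA = 2αA₀ΔT = 2(2.4×10⁻⁵)(556)(195.8) = 5.23 cm²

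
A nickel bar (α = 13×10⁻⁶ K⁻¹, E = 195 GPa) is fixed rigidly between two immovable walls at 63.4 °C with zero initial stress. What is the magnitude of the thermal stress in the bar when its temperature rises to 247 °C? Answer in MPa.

σ = 465 MPa

Fully constrained: the free strain ε = αΔT is blocked, so σ = Eε = EαΔT.
|ΔT| = 183.6 K
σ = 195×10⁹ × 13×10⁻⁶ × 183.6 = 4.65×10⁸ Pa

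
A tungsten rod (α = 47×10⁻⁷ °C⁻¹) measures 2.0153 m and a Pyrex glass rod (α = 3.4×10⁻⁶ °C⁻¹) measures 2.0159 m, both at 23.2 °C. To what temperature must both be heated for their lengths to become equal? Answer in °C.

T = 252.4 °C

L₁(1 + α₁ΔT) = L₂(1 + α₂ΔT) ⇒ ΔT = (L₂ − L₁)/(α₁L₁ − α₂L₂)
L₂ − L₁ = 2.0159 − 2.0153 = 6.00×10⁻⁴ m
α₁L₁ − α₂L₂ = 47×10⁻⁷×2.0153 − 3.4×10⁻⁶×2.0159 = 2.61785×10⁻⁶ m/K
ΔT = 6.00×10⁻⁴ / 2.61785×10⁻⁶ = 229.196 K
T = 23.2 + 229.196 = 252.396 °C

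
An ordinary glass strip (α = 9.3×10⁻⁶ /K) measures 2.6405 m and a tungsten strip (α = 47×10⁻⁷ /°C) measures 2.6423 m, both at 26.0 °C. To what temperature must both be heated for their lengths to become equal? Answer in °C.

T = 174.3 °C

Equal length when α₁L₁ΔT − α₂L₂ΔT = L₂ − L₁ = 1.80×10⁻³ m
α₁L₁ = 2.455665×10⁻⁵, α₂L₂ = 1.241881×10⁻⁵ → Δ(αL) = 1.213784×10⁻⁵ m/K
ΔT = 1.80×10⁻³ / 1.213784×10⁻⁵ = 148.297 K, so T = 26.0 + 148.297 = 174.297 °C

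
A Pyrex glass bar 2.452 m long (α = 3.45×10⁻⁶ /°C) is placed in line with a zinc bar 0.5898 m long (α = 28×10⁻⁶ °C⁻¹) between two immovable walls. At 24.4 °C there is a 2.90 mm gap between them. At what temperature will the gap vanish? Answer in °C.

α₁L₁ = 8.4594×10⁻⁶ m/K, α₂L₂ = 1.65144×10⁻⁵ m/K → total 2.49738×10⁻⁵ m/K
ΔT = g/(α₁L₁+α₂L₂) = 2.90×10⁻³ / 2.49738×10⁻⁵ = 116.12 K
T = 24.4 + 116.12 = 140.52 °C

T = 141 °C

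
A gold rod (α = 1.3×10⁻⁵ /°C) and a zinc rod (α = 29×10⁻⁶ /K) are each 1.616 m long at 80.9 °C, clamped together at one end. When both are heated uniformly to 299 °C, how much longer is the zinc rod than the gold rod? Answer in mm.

5.64 mm

ΔT = 218.1 K
gold: ΔL = 1.3×10⁻⁵ × 1.616 m × 218.1 = 4.5818×10⁻³ m = 4.5818 mm
zinc: ΔL = 29×10⁻⁶ × 1.616 m × 218.1 = 1.0221×10⁻² m = 10.221 mm
difference = 10.221 − 4.5818 = 5.6392 mm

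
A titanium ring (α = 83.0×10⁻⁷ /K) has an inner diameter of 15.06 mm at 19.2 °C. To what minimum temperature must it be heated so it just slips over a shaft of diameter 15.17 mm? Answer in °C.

T = 899 °C

Required Δd = 15.17 − 15.06 = 0.11 mm
Δd = αd₀ΔT ⇒ ΔT = Δd/(αd₀) = 0.11 / (83.0×10⁻⁷ × 15.06) = 880.01 K
T_min = 19.2 + 880.01 = 899.21 °C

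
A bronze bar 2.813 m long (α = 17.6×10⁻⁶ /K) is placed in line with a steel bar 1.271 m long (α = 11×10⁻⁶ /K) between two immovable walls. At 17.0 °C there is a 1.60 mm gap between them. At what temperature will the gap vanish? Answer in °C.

Gap closes when ΔL₁ + ΔL₂ = 1.60 mm = 1.60×10⁻³ m
(α₁L₁ + α₂L₂)ΔT = g
α₁L₁ + α₂L₂ = 17.6×10⁻⁶×2.813 + 11×10⁻⁶×1.271 = 6.34898×10⁻⁵ m/K
ΔT = 1.60×10⁻³ / 6.34898×10⁻⁵ = 25.201 K
T = 17.0 + 25.201 = 42.201 °C

T = 42.2 °C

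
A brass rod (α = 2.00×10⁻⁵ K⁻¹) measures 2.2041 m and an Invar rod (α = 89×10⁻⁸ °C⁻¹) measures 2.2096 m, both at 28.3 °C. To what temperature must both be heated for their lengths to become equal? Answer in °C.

L₁(1 + α₁ΔT) = L₂(1 + α₂ΔT) ⇒ ΔT = (L₂ − L₁)/(α₁L₁ − α₂L₂)
L₂ − L₁ = 2.2096 − 2.2041 = 5.50×10⁻³ m
α₁L₁ − α₂L₂ = 2.00×10⁻⁵×2.2041 − 89×10⁻⁸×2.2096 = 4.2115456×10⁻⁵ m/K
ΔT = 5.50×10⁻³ / 4.2115456×10⁻⁵ = 130.593 K
T = 28.3 + 130.593 = 158.893 °C

T = 158.9 °C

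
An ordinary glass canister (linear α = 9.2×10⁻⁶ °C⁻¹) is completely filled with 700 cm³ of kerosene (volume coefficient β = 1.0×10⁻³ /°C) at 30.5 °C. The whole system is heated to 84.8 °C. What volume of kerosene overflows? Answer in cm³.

37.0 cm³

The canister also expands: β_container ≈ 3α = 2.76×10⁻⁵ /K
Net overflow = V₀(β_liq − 3α_cont)ΔT
β − 3α = 1.00×10⁻³ − 2.76×10⁻⁵ = 9.724×10⁻⁴ /K; ΔT = 54.3 K
ΔV = 700 × 9.724×10⁻⁴ × 54.3 = 37.0 cm³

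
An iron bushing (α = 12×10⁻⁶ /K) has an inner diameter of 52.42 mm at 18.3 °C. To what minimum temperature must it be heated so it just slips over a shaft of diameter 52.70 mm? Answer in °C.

Required Δd = 52.70 − 52.42 = 0.28 mm
Δd = αd₀ΔT ⇒ ΔT = Δd/(αd₀) = 0.28 / (12×10⁻⁶ × 52.42) = 445.12 K
T_min = 18.3 + 445.12 = 463.42 °C

T = 463 °C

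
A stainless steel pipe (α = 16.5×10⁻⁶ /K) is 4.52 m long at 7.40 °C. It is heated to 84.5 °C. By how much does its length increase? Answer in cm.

|ΔT| = |84.5 − 7.40| = 77.10 K
ΔL = αL₀ΔT = (16.5×10⁻⁶)(4.52)(77.10) = 5.75×10⁻³ m

ΔL = 0.575 cm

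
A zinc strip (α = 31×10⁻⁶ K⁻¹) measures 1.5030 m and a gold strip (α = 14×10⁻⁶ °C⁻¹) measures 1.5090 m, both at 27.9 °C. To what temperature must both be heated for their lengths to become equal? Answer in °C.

L₁(1 + α₁ΔT) = L₂(1 + α₂ΔT) ⇒ ΔT = (L₂ − L₁)/(α₁L₁ − α₂L₂)
L₂ − L₁ = 1.5090 − 1.5030 = 6.00×10⁻³ m
α₁L₁ − α₂L₂ = 31×10⁻⁶×1.5030 − 14×10⁻⁶×1.5090 = 2.5467×10⁻⁵ m/K
ΔT = 6.00×10⁻³ / 2.5467×10⁻⁵ = 235.599 K
T = 27.9 + 235.599 = 263.499 °C

T = 263.5 °C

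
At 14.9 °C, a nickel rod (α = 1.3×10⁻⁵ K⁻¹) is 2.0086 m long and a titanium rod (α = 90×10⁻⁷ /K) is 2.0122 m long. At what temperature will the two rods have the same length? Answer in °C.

T = 464.8 °C

Equal length when α₁L₁ΔT − α₂L₂ΔT = L₂ − L₁ = 3.60×10⁻³ m
α₁L₁ = 2.61118×10⁻⁵, α₂L₂ = 1.81098×10⁻⁵ → Δ(αL) = 8.002×10⁻⁶ m/K
ΔT = 3.60×10⁻³ / 8.002×10⁻⁶ = 449.888 K, so T = 14.9 + 449.888 = 464.788 °C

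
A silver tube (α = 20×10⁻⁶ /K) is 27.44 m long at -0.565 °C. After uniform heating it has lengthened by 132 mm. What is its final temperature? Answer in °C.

ΔL = αL₀ΔT ⇒ ΔT = ΔL / (αL₀)
ΔT = 132×10⁻³ m / (20×10⁻⁶ × 27.44 m) = 240.525 K
T = -0.565 + 240.525 = 239.960 °C

T = 240 °C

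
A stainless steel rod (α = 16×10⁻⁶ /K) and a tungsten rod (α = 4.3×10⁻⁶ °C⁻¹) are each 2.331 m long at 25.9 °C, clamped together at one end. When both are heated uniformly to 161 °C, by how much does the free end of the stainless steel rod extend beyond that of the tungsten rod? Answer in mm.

3.68 mm

ΔT = 135.1 K
stainless steel: ΔL = 16×10⁻⁶ × 2.331 m × 135.1 = 5.0387×10⁻³ m = 5.0387 mm
tungsten: ΔL = 4.3×10⁻⁶ × 2.331 m × 135.1 = 1.3541×10⁻³ m = 1.3541 mm
difference = 5.0387 − 1.3541 = 3.6846 mm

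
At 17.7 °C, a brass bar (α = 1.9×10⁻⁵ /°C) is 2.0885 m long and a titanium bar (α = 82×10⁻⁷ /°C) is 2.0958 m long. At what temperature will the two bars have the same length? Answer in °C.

L₁(1 + α₁ΔT) = L₂(1 + α₂ΔT) ⇒ ΔT = (L₂ − L₁)/(α₁L₁ − α₂L₂)
L₂ − L₁ = 2.0958 − 2.0885 = 7.30×10⁻³ m
α₁L₁ − α₂L₂ = 1.9×10⁻⁵×2.0885 − 82×10⁻⁷×2.0958 = 2.249594×10⁻⁵ m/K
ΔT = 7.30×10⁻³ / 2.249594×10⁻⁵ = 324.503 K
T = 17.7 + 324.503 = 342.203 °C

T = 342.2 °C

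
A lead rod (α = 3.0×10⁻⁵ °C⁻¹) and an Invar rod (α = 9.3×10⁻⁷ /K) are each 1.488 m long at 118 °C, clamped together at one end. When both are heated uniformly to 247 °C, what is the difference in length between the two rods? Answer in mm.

ΔT = 129 K
lead: ΔL = 3.0×10⁻⁵ × 1.488 m × 129 = 5.7586×10⁻³ m = 5.7586 mm
Invar: ΔL = 9.3×10⁻⁷ × 1.488 m × 129 = 1.7852×10⁻⁴ m = 0.17852 mm
difference = 5.7586 − 0.17852 = 5.58008 mm

5.58 mm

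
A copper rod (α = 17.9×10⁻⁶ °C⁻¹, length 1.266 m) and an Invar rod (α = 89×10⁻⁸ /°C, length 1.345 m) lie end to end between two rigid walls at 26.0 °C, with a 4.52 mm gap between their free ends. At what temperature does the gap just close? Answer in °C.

α₁L₁ = 2.26614×10⁻⁵ m/K, α₂L₂ = 1.19705×10⁻⁶ m/K → total 2.385845×10⁻⁵ m/K
ΔT = g/(α₁L₁+α₂L₂) = 4.52×10⁻³ / 2.385845×10⁻⁵ = 189.45 K
T = 26.0 + 189.45 = 215.45 °C

T = 215 °C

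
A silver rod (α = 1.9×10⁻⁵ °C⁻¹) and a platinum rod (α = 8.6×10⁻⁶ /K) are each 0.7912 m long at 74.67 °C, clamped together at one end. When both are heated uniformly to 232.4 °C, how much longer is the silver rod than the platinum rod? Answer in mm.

1.30 mm

ΔT = 157.73 K
silver: ΔL = 1.9×10⁻⁵ × 0.7912 m × 157.73 = 2.3711×10⁻³ m = 2.3711 mm
platinum: ΔL = 8.6×10⁻⁶ × 0.7912 m × 157.73 = 1.0732×10⁻³ m = 1.0732 mm
difference = 2.3711 − 1.0732 = 1.2979 mm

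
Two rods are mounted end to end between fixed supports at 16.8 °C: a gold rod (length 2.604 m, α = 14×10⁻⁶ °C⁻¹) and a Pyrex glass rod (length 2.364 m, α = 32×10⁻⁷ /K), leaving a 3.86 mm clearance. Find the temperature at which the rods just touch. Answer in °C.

T = 104 °C

α₁L₁ = 3.6456×10⁻⁵ m/K, α₂L₂ = 7.5648×10⁻⁶ m/K → total 4.40208×10⁻⁵ m/K
ΔT = g/(α₁L₁+α₂L₂) = 3.86×10⁻³ / 4.40208×10⁻⁵ = 87.69 K
T = 16.8 + 87.69 = 104.49 °C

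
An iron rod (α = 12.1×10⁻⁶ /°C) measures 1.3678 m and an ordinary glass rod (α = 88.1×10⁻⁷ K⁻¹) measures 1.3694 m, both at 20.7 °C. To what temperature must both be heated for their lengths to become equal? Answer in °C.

T = 377.4 °C

L₁(1 + α₁ΔT) = L₂(1 + α₂ΔT) ⇒ ΔT = (L₂ − L₁)/(α₁L₁ − α₂L₂)
L₂ − L₁ = 1.3694 − 1.3678 = 1.60×10⁻³ m
α₁L₁ − α₂L₂ = 12.1×10⁻⁶×1.3678 − 88.1×10⁻⁷×1.3694 = 4.485966×10⁻⁶ m/K
ΔT = 1.60×10⁻³ / 4.485966×10⁻⁶ = 356.668 K
T = 20.7 + 356.668 = 377.368 °C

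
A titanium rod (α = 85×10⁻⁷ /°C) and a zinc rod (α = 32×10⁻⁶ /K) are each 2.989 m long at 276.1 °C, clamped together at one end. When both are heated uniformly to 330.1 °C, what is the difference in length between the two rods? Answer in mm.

ΔT = 54.0 K
titanium: ΔL = 85×10⁻⁷ × 2.989 m × 54.0 = 1.3720×10⁻³ m = 1.3720 mm
zinc: ΔL = 32×10⁻⁶ × 2.989 m × 54.0 = 5.1650×10⁻³ m = 5.1650 mm
difference = 5.1650 − 1.3720 = 3.793 mm

3.79 mm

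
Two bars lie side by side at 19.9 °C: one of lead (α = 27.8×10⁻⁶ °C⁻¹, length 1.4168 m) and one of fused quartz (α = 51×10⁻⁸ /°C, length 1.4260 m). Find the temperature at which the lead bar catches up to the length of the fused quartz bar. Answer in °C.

L₁(1 + α₁ΔT) = L₂(1 + α₂ΔT) ⇒ ΔT = (L₂ − L₁)/(α₁L₁ − α₂L₂)
L₂ − L₁ = 1.4260 − 1.4168 = 9.20×10⁻³ m
α₁L₁ − α₂L₂ = 27.8×10⁻⁶×1.4168 − 51×10⁻⁸×1.4260 = 3.865978×10⁻⁵ m/K
ΔT = 9.20×10⁻³ / 3.865978×10⁻⁵ = 237.973 K
T = 19.9 + 237.973 = 257.873 °C

T = 257.9 °C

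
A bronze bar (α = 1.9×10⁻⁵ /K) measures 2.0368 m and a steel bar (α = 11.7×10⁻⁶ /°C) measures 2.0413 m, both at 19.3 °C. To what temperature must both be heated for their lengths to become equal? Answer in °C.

Equal length when α₁L₁ΔT − α₂L₂ΔT = L₂ − L₁ = 4.50×10⁻³ m
α₁L₁ = 3.86992×10⁻⁵, α₂L₂ = 2.388321×10⁻⁵ → Δ(αL) = 1.481599×10⁻⁵ m/K
ΔT = 4.50×10⁻³ / 1.481599×10⁻⁵ = 303.726 K, so T = 19.3 + 303.726 = 323.026 °C

T = 323.0 °C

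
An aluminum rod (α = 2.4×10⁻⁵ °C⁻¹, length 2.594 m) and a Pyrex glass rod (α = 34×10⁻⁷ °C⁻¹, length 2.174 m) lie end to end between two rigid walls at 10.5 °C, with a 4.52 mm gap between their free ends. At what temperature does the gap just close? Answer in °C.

T = 75.4 °C

α₁L₁ = 6.2256×10⁻⁵ m/K, α₂L₂ = 7.3916×10⁻⁶ m/K → total 6.96476×10⁻⁵ m/K
ΔT = g/(α₁L₁+α₂L₂) = 4.52×10⁻³ / 6.96476×10⁻⁵ = 64.898 K
T = 10.5 + 64.898 = 75.398 °C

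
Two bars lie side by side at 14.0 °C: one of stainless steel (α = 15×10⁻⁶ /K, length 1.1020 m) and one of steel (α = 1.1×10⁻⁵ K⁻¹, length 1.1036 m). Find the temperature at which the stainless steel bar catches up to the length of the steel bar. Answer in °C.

T = 378.4 °C

L₁(1 + α₁ΔT) = L₂(1 + α₂ΔT) ⇒ ΔT = (L₂ − L₁)/(α₁L₁ − α₂L₂)
L₂ − L₁ = 1.1036 − 1.1020 = 1.60×10⁻³ m
α₁L₁ − α₂L₂ = 15×10⁻⁶×1.1020 − 1.1×10⁻⁵×1.1036 = 4.3904×10⁻⁶ m/K
ΔT = 1.60×10⁻³ / 4.3904×10⁻⁶ = 364.431 K
T = 14.0 + 364.431 = 378.431 °C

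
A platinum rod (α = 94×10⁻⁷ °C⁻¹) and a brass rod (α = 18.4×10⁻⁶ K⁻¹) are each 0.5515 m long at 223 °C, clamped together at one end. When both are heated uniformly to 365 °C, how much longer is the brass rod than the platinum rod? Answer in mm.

ΔT = 142 K
platinum: ΔL = 94×10⁻⁷ × 0.5515 m × 142 = 7.3614×10⁻⁴ m = 0.73614 mm
brass: ΔL = 18.4×10⁻⁶ × 0.5515 m × 142 = 1.4410×10⁻³ m = 1.4410 mm
difference = 1.4410 − 0.73614 = 0.70486 mm

0.705 mm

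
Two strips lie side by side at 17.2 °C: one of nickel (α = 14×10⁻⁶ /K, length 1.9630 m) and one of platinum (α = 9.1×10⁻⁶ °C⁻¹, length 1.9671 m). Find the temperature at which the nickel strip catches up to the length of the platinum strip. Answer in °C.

T = 445.1 °C

Equal length when α₁L₁ΔT − α₂L₂ΔT = L₂ − L₁ = 4.10×10⁻³ m
α₁L₁ = 2.7482×10⁻⁵, α₂L₂ = 1.790061×10⁻⁵ → Δ(αL) = 9.58139×10⁻⁶ m/K
ΔT = 4.10×10⁻³ / 9.58139×10⁻⁶ = 427.913 K, so T = 17.2 + 427.913 = 445.113 °C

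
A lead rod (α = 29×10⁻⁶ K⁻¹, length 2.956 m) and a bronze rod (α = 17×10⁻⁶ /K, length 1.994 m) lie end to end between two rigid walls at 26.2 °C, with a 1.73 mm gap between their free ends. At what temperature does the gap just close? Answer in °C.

T = 40.7 °C

Gap closes when ΔL₁ + ΔL₂ = 1.73 mm = 1.73×10⁻³ m
(α₁L₁ + α₂L₂)ΔT = g
α₁L₁ + α₂L₂ = 29×10⁻⁶×2.956 + 17×10⁻⁶×1.994 = 1.19622×10⁻⁴ m/K
ΔT = 1.73×10⁻³ / 1.19622×10⁻⁴ = 14.462 K
T = 26.2 + 14.462 = 40.662 °C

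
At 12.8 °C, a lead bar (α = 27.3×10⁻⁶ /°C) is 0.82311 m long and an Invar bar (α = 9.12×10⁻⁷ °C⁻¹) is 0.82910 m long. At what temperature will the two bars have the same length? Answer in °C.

Equal length when α₁L₁ΔT − α₂L₂ΔT = L₂ − L₁ = 5.99×10⁻³ m
α₁L₁ = 2.2470903×10⁻⁵, α₂L₂ = 7.561392×10⁻⁷ → Δ(αL) = 2.17147638×10⁻⁵ m/K
ΔT = 5.99×10⁻³ / 2.17147638×10⁻⁵ = 275.849 K, so T = 12.8 + 275.849 = 288.649 °C

T = 288.6 °C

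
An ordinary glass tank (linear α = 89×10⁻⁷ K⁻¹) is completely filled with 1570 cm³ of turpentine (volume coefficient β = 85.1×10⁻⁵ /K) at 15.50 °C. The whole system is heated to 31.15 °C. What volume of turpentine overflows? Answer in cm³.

20.3 cm³

The tank also expands: β_container ≈ 3α = 2.67×10⁻⁵ /K
Net overflow = V₀(β_liq − 3α_cont)ΔT
β − 3α = 8.51×10⁻⁴ − 2.67×10⁻⁵ = 8.243×10⁻⁴ /K; ΔT = 15.65 K
ΔV = 1570 × 8.243×10⁻⁴ × 15.65 = 20.3 cm³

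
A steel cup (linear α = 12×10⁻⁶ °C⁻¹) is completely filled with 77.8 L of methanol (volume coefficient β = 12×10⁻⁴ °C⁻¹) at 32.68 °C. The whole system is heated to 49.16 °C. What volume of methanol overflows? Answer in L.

The cup also expands: β_container ≈ 3α = 3.6×10⁻⁵ /K
Net overflow = V₀(β_liq − 3α_cont)ΔT
β − 3α = 1.20×10⁻³ − 3.6×10⁻⁵ = 1.164×10⁻³ /K; ΔT = 16.48 K
ΔV = 77.8 × 1.164×10⁻³ × 16.48 = 1.49 L

1.49 L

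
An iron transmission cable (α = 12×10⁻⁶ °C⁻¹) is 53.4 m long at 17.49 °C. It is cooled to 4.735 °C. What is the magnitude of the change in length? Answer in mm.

ΔL = 8.17 mm

|ΔT| = |4.735 − 17.49| = 12.755 K
ΔL = αL₀ΔT = (12×10⁻⁶)(53.4)(12.755) = 8.17×10⁻³ m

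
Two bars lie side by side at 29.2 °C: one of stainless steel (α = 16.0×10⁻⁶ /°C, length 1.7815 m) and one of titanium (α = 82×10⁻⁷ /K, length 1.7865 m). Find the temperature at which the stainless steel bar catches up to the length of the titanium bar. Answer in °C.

T = 390.1 °C

L₁(1 + α₁ΔT) = L₂(1 + α₂ΔT) ⇒ ΔT = (L₂ − L₁)/(α₁L₁ − α₂L₂)
L₂ − L₁ = 1.7865 − 1.7815 = 5.00×10⁻³ m
α₁L₁ − α₂L₂ = 16.0×10⁻⁶×1.7815 − 82×10⁻⁷×1.7865 = 1.38547×10⁻⁵ m/K
ΔT = 5.00×10⁻³ / 1.38547×10⁻⁵ = 360.888 K
T = 29.2 + 360.888 = 390.088 °C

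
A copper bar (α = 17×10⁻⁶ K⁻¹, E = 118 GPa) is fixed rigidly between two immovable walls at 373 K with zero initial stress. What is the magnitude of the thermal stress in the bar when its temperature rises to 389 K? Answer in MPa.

σ = 32.1 MPa

Fully constrained: the free strain ε = αΔT is blocked, so σ = Eε = EαΔT.
|ΔT| = 16 K
σ = 118×10⁹ × 17×10⁻⁶ × 16 = 3.21×10⁷ Pa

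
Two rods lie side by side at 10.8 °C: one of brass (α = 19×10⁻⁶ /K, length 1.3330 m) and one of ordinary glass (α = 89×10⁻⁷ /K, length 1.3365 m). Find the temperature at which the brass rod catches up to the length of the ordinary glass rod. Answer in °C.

T = 271.4 °C

Equal length when α₁L₁ΔT − α₂L₂ΔT = L₂ − L₁ = 3.50×10⁻³ m
α₁L₁ = 2.5327×10⁻⁵, α₂L₂ = 1.189485×10⁻⁵ → Δ(αL) = 1.343215×10⁻⁵ m/K
ΔT = 3.50×10⁻³ / 1.343215×10⁻⁵ = 260.569 K, so T = 10.8 + 260.569 = 271.369 °C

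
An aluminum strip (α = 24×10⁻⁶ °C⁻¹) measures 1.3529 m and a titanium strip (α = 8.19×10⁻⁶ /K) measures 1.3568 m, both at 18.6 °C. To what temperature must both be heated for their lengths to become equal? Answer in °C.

Equal length when α₁L₁ΔT − α₂L₂ΔT = L₂ − L₁ = 3.90×10⁻³ m
α₁L₁ = 3.24696×10⁻⁵, α₂L₂ = 1.1112192×10⁻⁵ → Δ(αL) = 2.1357408×10⁻⁵ m/K
ΔT = 3.90×10⁻³ / 2.1357408×10⁻⁵ = 182.606 K, so T = 18.6 + 182.606 = 201.206 °C

T = 201.2 °C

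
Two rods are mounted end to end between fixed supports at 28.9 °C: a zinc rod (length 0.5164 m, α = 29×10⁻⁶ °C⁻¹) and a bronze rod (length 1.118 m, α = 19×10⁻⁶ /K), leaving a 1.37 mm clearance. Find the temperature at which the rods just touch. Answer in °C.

α₁L₁ = 1.49756×10⁻⁵ m/K, α₂L₂ = 2.1242×10⁻⁵ m/K → total 3.62176×10⁻⁵ m/K
ΔT = g/(α₁L₁+α₂L₂) = 1.37×10⁻³ / 3.62176×10⁻⁵ = 37.827 K
T = 28.9 + 37.827 = 66.727 °C

T = 66.7 °C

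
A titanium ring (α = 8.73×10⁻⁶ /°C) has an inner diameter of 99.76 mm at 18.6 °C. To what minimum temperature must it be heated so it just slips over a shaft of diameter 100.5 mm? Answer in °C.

Required Δd = 100.5 − 99.76 = 0.74 mm
Δd = αd₀ΔT ⇒ ΔT = Δd/(αd₀) = 0.74 / (8.73×10⁻⁶ × 99.76) = 849.69 K
T_min = 18.6 + 849.69 = 868.29 °C

T = 868 °C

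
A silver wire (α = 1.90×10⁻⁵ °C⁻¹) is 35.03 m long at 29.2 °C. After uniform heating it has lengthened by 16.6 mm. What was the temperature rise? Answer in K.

ΔL = αL₀ΔT ⇒ ΔT = ΔL / (αL₀)
ΔT = 16.6×10⁻³ m / (1.90×10⁻⁵ × 35.03 m) = 24.941 K

ΔT = 24.9 K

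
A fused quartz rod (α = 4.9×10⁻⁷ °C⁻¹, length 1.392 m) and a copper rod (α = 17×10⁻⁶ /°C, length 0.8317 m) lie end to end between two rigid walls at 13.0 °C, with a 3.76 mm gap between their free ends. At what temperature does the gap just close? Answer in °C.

T = 267 °C

α₁L₁ = 6.8208×10⁻⁷ m/K, α₂L₂ = 1.41389×10⁻⁵ m/K → total 1.482098×10⁻⁵ m/K
ΔT = g/(α₁L₁+α₂L₂) = 3.76×10⁻³ / 1.482098×10⁻⁵ = 253.69 K
T = 13.0 + 253.69 = 266.69 °C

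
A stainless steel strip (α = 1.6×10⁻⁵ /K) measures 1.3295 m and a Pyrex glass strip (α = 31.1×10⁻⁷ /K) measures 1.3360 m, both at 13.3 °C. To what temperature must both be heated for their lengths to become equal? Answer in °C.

T = 393.0 °C

Equal length when α₁L₁ΔT − α₂L₂ΔT = L₂ − L₁ = 6.50×10⁻³ m
α₁L₁ = 2.1272×10⁻⁵, α₂L₂ = 4.15496×10⁻⁶ → Δ(αL) = 1.711704×10⁻⁵ m/K
ΔT = 6.50×10⁻³ / 1.711704×10⁻⁵ = 379.739 K, so T = 13.3 + 379.739 = 393.039 °C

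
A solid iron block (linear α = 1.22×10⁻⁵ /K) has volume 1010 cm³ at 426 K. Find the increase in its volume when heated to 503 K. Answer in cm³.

Isotropic solid: β ≈ 3α = 3.7×10⁻⁵ /K; ΔT = 77 K
ΔV = 3αV₀ΔT = 3(1.22×10⁻⁵)(1010)(77) = 2.85 cm³

ΔV = 2.85 cm³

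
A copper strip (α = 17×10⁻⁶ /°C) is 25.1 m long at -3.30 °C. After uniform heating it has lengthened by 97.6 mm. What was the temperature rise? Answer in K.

ΔL = αL₀ΔT ⇒ ΔT = ΔL / (αL₀)
ΔT = 97.6×10⁻³ m / (17×10⁻⁶ × 25.1 m) = 228.73 K

ΔT = 229 K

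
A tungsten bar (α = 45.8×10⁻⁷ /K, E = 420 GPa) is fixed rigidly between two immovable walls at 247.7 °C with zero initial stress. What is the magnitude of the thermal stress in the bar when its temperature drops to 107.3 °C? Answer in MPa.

σ = 270 MPa

Fully constrained: the free strain ε = αΔT is blocked, so σ = Eε = EαΔT.
|ΔT| = 140.4 K
σ = 420×10⁹ × 45.8×10⁻⁷ × 140.4 = 2.70×10⁸ Pa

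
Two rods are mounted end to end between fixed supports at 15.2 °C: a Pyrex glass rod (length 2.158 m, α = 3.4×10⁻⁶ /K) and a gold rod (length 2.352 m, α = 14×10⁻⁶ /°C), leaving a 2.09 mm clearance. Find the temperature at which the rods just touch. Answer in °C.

T = 67.1 °C

Gap closes when ΔL₁ + ΔL₂ = 2.09 mm = 2.09×10⁻³ m
(α₁L₁ + α₂L₂)ΔT = g
α₁L₁ + α₂L₂ = 3.4×10⁻⁶×2.158 + 14×10⁻⁶×2.352 = 4.02652×10⁻⁵ m/K
ΔT = 2.09×10⁻³ / 4.02652×10⁻⁵ = 51.906 K
T = 15.2 + 51.906 = 67.106 °C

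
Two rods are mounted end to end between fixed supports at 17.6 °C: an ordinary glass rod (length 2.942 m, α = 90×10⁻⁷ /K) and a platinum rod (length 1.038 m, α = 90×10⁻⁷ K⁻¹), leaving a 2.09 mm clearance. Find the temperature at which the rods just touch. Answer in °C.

α₁L₁ = 2.6478×10⁻⁵ m/K, α₂L₂ = 9.342×10⁻⁶ m/K → total 3.582×10⁻⁵ m/K
ΔT = g/(α₁L₁+α₂L₂) = 2.09×10⁻³ / 3.582×10⁻⁵ = 58.347 K
T = 17.6 + 58.347 = 75.947 °C

T = 75.9 °C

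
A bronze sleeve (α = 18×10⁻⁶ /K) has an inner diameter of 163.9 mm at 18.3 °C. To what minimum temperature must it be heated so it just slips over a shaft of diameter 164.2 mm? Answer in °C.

T = 120 °C

Required Δd = 164.2 − 163.9 = 0.3 mm
Δd = αd₀ΔT ⇒ ΔT = Δd/(αd₀) = 0.3 / (18×10⁻⁶ × 163.9) = 101.69 K
T_min = 18.3 + 101.69 = 119.99 °C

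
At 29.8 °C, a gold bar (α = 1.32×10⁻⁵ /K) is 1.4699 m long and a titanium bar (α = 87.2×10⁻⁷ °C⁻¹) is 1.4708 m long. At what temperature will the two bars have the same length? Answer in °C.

T = 166.6 °C

Equal length when α₁L₁ΔT − α₂L₂ΔT = L₂ − L₁ = 9.00×10⁻⁴ m
α₁L₁ = 1.940268×10⁻⁵, α₂L₂ = 1.2825376×10⁻⁵ → Δ(αL) = 6.577304×10⁻⁶ m/K
ΔT = 9.00×10⁻⁴ / 6.577304×10⁻⁶ = 136.834 K, so T = 29.8 + 136.834 = 166.634 °C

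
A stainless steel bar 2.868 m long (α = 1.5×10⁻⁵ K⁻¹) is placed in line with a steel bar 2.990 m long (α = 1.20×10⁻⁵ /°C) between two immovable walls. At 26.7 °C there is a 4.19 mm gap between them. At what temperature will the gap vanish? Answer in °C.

Gap closes when ΔL₁ + ΔL₂ = 4.19 mm = 4.19×10⁻³ m
(α₁L₁ + α₂L₂)ΔT = g
α₁L₁ + α₂L₂ = 1.5×10⁻⁵×2.868 + 1.20×10⁻⁵×2.990 = 7.89×10⁻⁵ m/K
ΔT = 4.19×10⁻³ / 7.89×10⁻⁵ = 53.105 K
T = 26.7 + 53.105 = 79.805 °C

T = 79.8 °C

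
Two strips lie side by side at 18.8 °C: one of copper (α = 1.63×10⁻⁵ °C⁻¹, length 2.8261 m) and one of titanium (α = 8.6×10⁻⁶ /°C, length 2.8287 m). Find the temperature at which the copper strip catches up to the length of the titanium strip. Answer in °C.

L₁(1 + α₁ΔT) = L₂(1 + α₂ΔT) ⇒ ΔT = (L₂ − L₁)/(α₁L₁ − α₂L₂)
L₂ − L₁ = 2.8287 − 2.8261 = 2.60×10⁻³ m
α₁L₁ − α₂L₂ = 1.63×10⁻⁵×2.8261 − 8.6×10⁻⁶×2.8287 = 2.173861×10⁻⁵ m/K
ΔT = 2.60×10⁻³ / 2.173861×10⁻⁵ = 119.603 K
T = 18.8 + 119.603 = 138.403 °C

T = 138.4 °C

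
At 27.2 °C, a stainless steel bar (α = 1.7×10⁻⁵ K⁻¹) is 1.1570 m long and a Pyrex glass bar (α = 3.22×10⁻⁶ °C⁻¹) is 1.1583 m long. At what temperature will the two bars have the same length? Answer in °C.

T = 108.8 °C

Equal length when α₁L₁ΔT − α₂L₂ΔT = L₂ − L₁ = 1.30×10⁻³ m
α₁L₁ = 1.9669×10⁻⁵, α₂L₂ = 3.729726×10⁻⁶ → Δ(αL) = 1.5939274×10⁻⁵ m/K
ΔT = 1.30×10⁻³ / 1.5939274×10⁻⁵ = 81.560 K, so T = 27.2 + 81.560 = 108.760 °C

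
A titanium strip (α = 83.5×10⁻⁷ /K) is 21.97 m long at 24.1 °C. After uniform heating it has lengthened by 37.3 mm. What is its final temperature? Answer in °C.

T = 227 °C

ΔL = αL₀ΔT ⇒ ΔT = ΔL / (αL₀)
ΔT = 37.3×10⁻³ m / (83.5×10⁻⁷ × 21.97 m) = 203.33 K
T = 24.1 + 203.33 = 227.43 °C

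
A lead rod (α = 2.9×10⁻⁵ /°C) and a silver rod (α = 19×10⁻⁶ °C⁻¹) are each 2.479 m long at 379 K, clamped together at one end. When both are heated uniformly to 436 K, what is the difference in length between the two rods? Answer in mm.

1.41 mm

ΔT = 57 K
lead: ΔL = 2.9×10⁻⁵ × 2.479 m × 57 = 4.0978×10⁻³ m = 4.0978 mm
silver: ΔL = 19×10⁻⁶ × 2.479 m × 57 = 2.6848×10⁻³ m = 2.6848 mm
difference = 4.0978 − 2.6848 = 1.4130 mm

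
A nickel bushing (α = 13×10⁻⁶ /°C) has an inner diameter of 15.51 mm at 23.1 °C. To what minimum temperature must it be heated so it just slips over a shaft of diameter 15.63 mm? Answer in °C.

Required Δd = 15.63 − 15.51 = 0.12 mm
Δd = αd₀ΔT ⇒ ΔT = Δd/(αd₀) = 0.12 / (13×10⁻⁶ × 15.51) = 595.15 K
T_min = 23.1 + 595.15 = 618.25 °C

T = 618 °C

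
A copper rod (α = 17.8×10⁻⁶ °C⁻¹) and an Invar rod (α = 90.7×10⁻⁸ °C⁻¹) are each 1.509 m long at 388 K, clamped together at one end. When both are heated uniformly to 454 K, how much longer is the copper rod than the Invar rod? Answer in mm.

1.68 mm

ΔT = 66 K
copper: ΔL = 17.8×10⁻⁶ × 1.509 m × 66 = 1.7728×10⁻³ m = 1.7728 mm
Invar: ΔL = 90.7×10⁻⁸ × 1.509 m × 66 = 9.0332×10⁻⁵ m = 0.090332 mm
difference = 1.7728 − 0.090332 = 1.682468 mm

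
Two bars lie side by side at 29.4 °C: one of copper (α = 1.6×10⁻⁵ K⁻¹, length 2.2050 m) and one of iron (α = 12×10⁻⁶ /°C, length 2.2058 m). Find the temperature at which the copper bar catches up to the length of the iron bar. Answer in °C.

T = 120.2 °C

Equal length when α₁L₁ΔT − α₂L₂ΔT = L₂ − L₁ = 8.00×10⁻⁴ m
α₁L₁ = 3.528×10⁻⁵, α₂L₂ = 2.64696×10⁻⁵ → Δ(αL) = 8.8104×10⁻⁶ m/K
ΔT = 8.00×10⁻⁴ / 8.8104×10⁻⁶ = 90.802 K, so T = 29.4 + 90.802 = 120.202 °C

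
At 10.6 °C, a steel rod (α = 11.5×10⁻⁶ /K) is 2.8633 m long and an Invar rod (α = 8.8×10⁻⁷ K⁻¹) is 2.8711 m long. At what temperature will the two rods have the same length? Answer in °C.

L₁(1 + α₁ΔT) = L₂(1 + α₂ΔT) ⇒ ΔT = (L₂ − L₁)/(α₁L₁ − α₂L₂)
L₂ − L₁ = 2.8711 − 2.8633 = 7.80×10⁻³ m
α₁L₁ − α₂L₂ = 11.5×10⁻⁶×2.8633 − 8.8×10⁻⁷×2.8711 = 3.0401382×10⁻⁵ m/K
ΔT = 7.80×10⁻³ / 3.0401382×10⁻⁵ = 256.567 K
T = 10.6 + 256.567 = 267.167 °C

T = 267.2 °C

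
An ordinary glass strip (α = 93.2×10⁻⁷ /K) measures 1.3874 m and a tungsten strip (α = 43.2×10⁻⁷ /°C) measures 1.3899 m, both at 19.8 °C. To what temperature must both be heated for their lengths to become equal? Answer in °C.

T = 380.7 °C

Equal length when α₁L₁ΔT − α₂L₂ΔT = L₂ − L₁ = 2.50×10⁻³ m
α₁L₁ = 1.2930568×10⁻⁵, α₂L₂ = 6.004368×10⁻⁶ → Δ(αL) = 6.9262×10⁻⁶ m/K
ΔT = 2.50×10⁻³ / 6.9262×10⁻⁶ = 360.948 K, so T = 19.8 + 360.948 = 380.748 °C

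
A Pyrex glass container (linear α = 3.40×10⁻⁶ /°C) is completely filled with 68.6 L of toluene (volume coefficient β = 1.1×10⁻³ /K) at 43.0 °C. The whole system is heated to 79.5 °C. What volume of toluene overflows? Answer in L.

The container also expands: β_container ≈ 3α = 1.02×10⁻⁵ /K
Net overflow = V₀(β_liq − 3α_cont)ΔT
β − 3α = 1.10×10⁻³ − 1.02×10⁻⁵ = 1.0898×10⁻³ /K; ΔT = 36.5 K
ΔV = 68.6 × 1.0898×10⁻³ × 36.5 = 2.73 L

2.73 L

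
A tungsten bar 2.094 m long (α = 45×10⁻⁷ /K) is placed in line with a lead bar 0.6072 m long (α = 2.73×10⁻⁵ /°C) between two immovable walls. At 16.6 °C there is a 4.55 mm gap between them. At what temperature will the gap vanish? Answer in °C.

T = 192 °C

α₁L₁ = 9.423×10⁻⁶ m/K, α₂L₂ = 1.657656×10⁻⁵ m/K → total 2.599956×10⁻⁵ m/K
ΔT = g/(α₁L₁+α₂L₂) = 4.55×10⁻³ / 2.599956×10⁻⁵ = 175.00 K
T = 16.6 + 175.00 = 191.60 °C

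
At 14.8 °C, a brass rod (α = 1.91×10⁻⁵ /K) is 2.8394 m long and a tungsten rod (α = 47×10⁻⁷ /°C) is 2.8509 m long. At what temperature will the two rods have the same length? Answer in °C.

T = 296.4 °C

Equal length when α₁L₁ΔT − α₂L₂ΔT = L₂ − L₁ = 1.15×10⁻² m
α₁L₁ = 5.423254×10⁻⁵, α₂L₂ = 1.339923×10⁻⁵ → Δ(αL) = 4.083331×10⁻⁵ m/K
ΔT = 1.15×10⁻² / 4.083331×10⁻⁵ = 281.633 K, so T = 14.8 + 281.633 = 296.433 °C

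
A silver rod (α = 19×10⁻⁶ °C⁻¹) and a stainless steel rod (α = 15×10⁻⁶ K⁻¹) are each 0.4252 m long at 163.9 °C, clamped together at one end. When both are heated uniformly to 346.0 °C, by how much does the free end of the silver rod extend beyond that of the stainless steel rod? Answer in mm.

0.310 mm

ΔT = 182.1 K
silver: ΔL = 19×10⁻⁶ × 0.4252 m × 182.1 = 1.4711×10⁻³ m = 1.4711 mm
stainless steel: ΔL = 15×10⁻⁶ × 0.4252 m × 182.1 = 1.1614×10⁻³ m = 1.1614 mm
difference = 1.4711 − 1.1614 = 0.3097 mm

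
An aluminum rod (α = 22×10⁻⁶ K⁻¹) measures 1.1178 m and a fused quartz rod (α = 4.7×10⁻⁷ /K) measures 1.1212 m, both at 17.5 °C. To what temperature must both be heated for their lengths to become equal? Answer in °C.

Equal length when α₁L₁ΔT − α₂L₂ΔT = L₂ − L₁ = 3.40×10⁻³ m
α₁L₁ = 2.45916×10⁻⁵, α₂L₂ = 5.26964×10⁻⁷ → Δ(αL) = 2.4064636×10⁻⁵ m/K
ΔT = 3.40×10⁻³ / 2.4064636×10⁻⁵ = 141.286 K, so T = 17.5 + 141.286 = 158.786 °C

T = 158.8 °C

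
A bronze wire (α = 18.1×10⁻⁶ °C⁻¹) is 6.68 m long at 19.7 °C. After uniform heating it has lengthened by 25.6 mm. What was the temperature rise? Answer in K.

ΔL = αL₀ΔT ⇒ ΔT = ΔL / (αL₀)
ΔT = 25.6×10⁻³ m / (18.1×10⁻⁶ × 6.68 m) = 211.73 K

ΔT = 212 K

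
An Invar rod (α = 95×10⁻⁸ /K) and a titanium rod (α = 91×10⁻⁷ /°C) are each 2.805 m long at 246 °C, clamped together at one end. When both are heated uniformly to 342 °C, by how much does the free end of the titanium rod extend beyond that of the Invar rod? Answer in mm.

ΔT = 96 K
Invar: ΔL = 95×10⁻⁸ × 2.805 m × 96 = 2.5582×10⁻⁴ m = 0.25582 mm
titanium: ΔL = 91×10⁻⁷ × 2.805 m × 96 = 2.4504×10⁻³ m = 2.4504 mm
difference = 2.4504 − 0.25582 = 2.19458 mm

2.19 mm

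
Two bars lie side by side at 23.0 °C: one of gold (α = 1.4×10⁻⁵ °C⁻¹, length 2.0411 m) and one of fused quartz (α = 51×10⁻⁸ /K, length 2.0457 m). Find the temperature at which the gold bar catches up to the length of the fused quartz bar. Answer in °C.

T = 190.1 °C

Equal length when α₁L₁ΔT − α₂L₂ΔT = L₂ − L₁ = 4.60×10⁻³ m
α₁L₁ = 2.85754×10⁻⁵, α₂L₂ = 1.043307×10⁻⁶ → Δ(αL) = 2.7532093×10⁻⁵ m/K
ΔT = 4.60×10⁻³ / 2.7532093×10⁻⁵ = 167.078 K, so T = 23.0 + 167.078 = 190.078 °C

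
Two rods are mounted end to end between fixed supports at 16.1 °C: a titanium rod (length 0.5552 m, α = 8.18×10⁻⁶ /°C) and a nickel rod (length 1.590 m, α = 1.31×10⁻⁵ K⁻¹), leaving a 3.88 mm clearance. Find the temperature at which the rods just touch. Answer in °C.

Gap closes when ΔL₁ + ΔL₂ = 3.88 mm = 3.88×10⁻³ m
(α₁L₁ + α₂L₂)ΔT = g
α₁L₁ + α₂L₂ = 8.18×10⁻⁶×0.5552 + 1.31×10⁻⁵×1.590 = 2.5370536×10⁻⁵ m/K
ΔT = 3.88×10⁻³ / 2.5370536×10⁻⁵ = 152.93 K
T = 16.1 + 152.93 = 169.03 °C

T = 169 °C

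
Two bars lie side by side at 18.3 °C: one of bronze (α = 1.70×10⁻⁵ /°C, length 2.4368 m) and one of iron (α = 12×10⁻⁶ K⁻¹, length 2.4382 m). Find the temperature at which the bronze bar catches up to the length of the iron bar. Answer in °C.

Equal length when α₁L₁ΔT − α₂L₂ΔT = L₂ − L₁ = 1.40×10⁻³ m
α₁L₁ = 4.14256×10⁻⁵, α₂L₂ = 2.92584×10⁻⁵ → Δ(αL) = 1.21672×10⁻⁵ m/K
ΔT = 1.40×10⁻³ / 1.21672×10⁻⁵ = 115.063 K, so T = 18.3 + 115.063 = 133.363 °C

T = 133.4 °C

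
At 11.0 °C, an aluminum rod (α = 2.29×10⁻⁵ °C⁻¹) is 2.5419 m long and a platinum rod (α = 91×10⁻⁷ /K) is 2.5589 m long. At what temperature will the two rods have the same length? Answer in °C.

T = 497.8 °C

Equal length when α₁L₁ΔT − α₂L₂ΔT = L₂ − L₁ = 1.70×10⁻² m
α₁L₁ = 5.820951×10⁻⁵, α₂L₂ = 2.328599×10⁻⁵ → Δ(αL) = 3.492352×10⁻⁵ m/K
ΔT = 1.70×10⁻² / 3.492352×10⁻⁵ = 486.778 K, so T = 11.0 + 486.778 = 497.778 °C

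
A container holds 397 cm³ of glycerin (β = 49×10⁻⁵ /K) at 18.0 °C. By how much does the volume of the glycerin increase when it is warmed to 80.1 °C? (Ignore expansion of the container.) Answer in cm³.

ΔV = 12.1 cm³

|ΔT| = |80.1 − 18.0| = 62.1 K
ΔV = βV₀ΔT = (49×10⁻⁵)(397)(62.1) = 12.1 cm³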